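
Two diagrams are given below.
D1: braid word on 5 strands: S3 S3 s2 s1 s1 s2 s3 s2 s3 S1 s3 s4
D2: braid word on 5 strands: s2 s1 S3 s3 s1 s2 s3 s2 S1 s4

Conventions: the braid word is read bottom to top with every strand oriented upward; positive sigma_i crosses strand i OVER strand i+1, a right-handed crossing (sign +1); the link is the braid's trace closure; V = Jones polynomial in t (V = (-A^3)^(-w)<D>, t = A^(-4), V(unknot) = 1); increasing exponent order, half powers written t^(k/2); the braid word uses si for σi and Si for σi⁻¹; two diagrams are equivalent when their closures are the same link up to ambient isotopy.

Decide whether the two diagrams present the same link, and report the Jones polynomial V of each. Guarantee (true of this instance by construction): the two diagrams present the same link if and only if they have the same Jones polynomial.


equivalent: yes
V(D1) = t - t^2 + 2t^3 - t^4 + t^5 - t^6  (w +6, c 12, <D> = -A^-6 + A^-2 - A^2 + 2A^6 - A^10 + A^14)
V(D2) = t - t^2 + 2t^3 - t^4 + t^5 - t^6  (w +6, c 10, <D> = -A^-6 + A^-2 - A^2 + 2A^6 - A^10 + A^14)
why: one V(t) for all 2 diagrams — one class (guaranteed)


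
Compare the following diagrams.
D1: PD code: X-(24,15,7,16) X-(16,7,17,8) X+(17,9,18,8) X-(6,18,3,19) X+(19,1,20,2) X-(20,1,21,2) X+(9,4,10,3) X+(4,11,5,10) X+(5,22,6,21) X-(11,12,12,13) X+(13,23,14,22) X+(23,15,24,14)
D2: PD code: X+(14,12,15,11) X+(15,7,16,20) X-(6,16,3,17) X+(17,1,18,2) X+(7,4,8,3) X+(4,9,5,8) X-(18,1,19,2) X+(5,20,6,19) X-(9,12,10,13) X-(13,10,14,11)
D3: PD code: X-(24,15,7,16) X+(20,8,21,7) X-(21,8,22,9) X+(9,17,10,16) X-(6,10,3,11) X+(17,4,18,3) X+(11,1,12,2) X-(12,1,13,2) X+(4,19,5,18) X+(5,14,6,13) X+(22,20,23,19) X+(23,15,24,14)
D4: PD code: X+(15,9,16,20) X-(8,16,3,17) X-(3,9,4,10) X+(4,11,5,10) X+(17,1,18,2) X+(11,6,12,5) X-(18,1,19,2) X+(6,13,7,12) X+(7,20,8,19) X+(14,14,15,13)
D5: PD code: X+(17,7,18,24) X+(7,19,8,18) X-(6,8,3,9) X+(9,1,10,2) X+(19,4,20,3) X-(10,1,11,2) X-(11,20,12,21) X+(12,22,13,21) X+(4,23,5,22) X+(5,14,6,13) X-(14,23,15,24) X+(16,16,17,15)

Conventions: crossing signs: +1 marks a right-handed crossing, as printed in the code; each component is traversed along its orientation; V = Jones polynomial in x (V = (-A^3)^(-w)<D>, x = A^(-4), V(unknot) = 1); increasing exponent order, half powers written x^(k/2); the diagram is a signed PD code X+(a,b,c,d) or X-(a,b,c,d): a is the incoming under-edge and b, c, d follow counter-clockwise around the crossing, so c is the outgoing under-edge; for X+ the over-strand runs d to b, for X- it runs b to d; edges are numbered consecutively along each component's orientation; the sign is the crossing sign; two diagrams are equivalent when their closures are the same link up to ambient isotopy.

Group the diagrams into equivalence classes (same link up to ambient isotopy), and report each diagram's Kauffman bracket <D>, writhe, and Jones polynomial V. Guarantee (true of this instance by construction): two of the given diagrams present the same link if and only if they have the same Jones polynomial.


classes: {D1, D2, D3, D4, D5}
V(D1) = 1 + x + x^2 + x^3  [12 crossings, <D> = A^-6 + A^-2 + A^2 + A^6, w = +2]
V(D2) = 1 + x + x^2 + x^3  (w +2, c 10, <D> = A^-6 + A^-2 + A^2 + A^6)
D3 (bracket 1 + A^4 + A^8 + A^12; 12 crossings at w = +4): V = 1 + x + x^2 + x^3
D4 (bracket 1 + A^4 + A^8 + A^12; 10 crossings at w = +4): V = 1 + x + x^2 + x^3
V(D5) = 1 + x + x^2 + x^3  (w +4, c 12, <D> = 1 + A^4 + A^8 + A^12)
note: one V(x) for all 5 diagrams — one class (guaranteed)


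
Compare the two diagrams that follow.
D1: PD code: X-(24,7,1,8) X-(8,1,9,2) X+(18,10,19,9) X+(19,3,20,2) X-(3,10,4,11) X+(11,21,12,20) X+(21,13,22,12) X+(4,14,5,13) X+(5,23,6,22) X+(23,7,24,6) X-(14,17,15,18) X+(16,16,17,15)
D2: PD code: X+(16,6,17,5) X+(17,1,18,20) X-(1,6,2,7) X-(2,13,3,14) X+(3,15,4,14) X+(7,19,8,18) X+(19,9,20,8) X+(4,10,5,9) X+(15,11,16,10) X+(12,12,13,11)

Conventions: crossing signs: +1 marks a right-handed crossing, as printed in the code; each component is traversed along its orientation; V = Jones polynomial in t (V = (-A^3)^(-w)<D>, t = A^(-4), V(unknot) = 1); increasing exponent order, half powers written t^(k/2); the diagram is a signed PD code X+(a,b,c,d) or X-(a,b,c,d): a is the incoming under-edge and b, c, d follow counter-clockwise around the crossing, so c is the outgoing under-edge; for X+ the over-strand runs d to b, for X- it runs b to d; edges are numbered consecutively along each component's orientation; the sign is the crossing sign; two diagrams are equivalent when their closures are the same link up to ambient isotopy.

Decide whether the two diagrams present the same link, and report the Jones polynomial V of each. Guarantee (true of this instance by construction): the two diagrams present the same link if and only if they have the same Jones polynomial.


same link: yes
V(D1) = t - t^2 + 2t^3 - t^4 + t^5 - t^6  [12 crossings, <D> = -A^-12 + A^-8 - A^-4 + 2 - A^4 + A^8, w = +4]
V(D2) = t - t^2 + 2t^3 - t^4 + t^5 - t^6  (w +6, c 10, <D> = -A^-6 + A^-2 - A^2 + 2A^6 - A^10 + A^14)
note: all 2 diagrams share one V(t), hence one class


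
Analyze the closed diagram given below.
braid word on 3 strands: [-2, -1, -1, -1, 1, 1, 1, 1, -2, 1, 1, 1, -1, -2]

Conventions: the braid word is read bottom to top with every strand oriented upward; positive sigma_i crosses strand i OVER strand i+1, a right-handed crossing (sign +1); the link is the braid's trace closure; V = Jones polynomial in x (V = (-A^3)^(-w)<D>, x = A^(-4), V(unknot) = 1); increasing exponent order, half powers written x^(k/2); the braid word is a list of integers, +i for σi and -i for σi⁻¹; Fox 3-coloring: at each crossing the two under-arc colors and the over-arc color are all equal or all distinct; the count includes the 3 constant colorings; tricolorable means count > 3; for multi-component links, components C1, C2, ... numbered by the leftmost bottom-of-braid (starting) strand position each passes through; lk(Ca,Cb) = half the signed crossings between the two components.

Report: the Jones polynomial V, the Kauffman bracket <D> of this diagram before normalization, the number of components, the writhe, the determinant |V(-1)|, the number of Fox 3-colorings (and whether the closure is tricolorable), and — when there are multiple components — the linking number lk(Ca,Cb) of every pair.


V = -x^-3 + 2x^-2 - 2x^-1 + 3 - 2x + 2x^2 - x^3
<D> = -A^-12 + 2A^-8 - 2A^-4 + 3 - 2A^4 + 2A^8 - A^12 (w = 0)
1 component over 14 crossings, w = 0
3 Fox colorings among 3^14, |V(-1)| = 13: not tricolorable
why: the span of V is 6, forcing >= 6 crossings in any diagram


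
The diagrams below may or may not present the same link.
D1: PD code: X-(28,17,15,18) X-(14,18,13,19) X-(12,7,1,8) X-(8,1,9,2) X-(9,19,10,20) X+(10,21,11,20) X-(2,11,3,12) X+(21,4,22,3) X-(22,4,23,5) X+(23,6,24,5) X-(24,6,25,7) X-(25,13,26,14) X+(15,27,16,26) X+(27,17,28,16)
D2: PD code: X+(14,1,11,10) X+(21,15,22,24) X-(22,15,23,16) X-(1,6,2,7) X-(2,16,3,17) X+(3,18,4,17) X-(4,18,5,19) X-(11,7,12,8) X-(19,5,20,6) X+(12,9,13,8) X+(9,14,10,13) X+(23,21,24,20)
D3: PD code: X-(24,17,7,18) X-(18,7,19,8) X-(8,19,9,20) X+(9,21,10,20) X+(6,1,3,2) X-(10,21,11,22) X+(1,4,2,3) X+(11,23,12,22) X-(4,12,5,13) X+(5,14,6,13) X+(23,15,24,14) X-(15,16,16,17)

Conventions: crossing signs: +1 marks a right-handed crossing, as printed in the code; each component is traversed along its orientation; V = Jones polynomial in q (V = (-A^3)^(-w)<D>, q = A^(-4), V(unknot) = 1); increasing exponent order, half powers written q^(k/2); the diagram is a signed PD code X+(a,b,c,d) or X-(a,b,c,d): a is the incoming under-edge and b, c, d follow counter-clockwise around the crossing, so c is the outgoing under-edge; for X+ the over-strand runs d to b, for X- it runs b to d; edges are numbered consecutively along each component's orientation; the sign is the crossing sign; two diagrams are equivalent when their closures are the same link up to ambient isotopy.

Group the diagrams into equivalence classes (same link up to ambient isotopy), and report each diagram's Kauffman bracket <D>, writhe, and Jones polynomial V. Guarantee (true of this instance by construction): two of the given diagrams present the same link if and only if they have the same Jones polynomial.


grouping into links: {D1} | {D2} | {D3}
V(D1) = -q^-7 + q^-4 + 2q^-3 + q^-2 + q^-1  (w -4, c 14, <D> = A^-8 + A^-4 + 2 + A^4 - A^16)
V(D2) = q^-2 + 2 + q^2  [12 crossings, <D> = A^-8 + 2 + A^8, w = 0]
V(D3) = 1 + q + q^2 + q^3  (w 0, c 12, <D> = A^-12 + A^-8 + A^-4 + 1)
key observation: 3 classes among 3 diagrams; unequal V(q) rules out equality


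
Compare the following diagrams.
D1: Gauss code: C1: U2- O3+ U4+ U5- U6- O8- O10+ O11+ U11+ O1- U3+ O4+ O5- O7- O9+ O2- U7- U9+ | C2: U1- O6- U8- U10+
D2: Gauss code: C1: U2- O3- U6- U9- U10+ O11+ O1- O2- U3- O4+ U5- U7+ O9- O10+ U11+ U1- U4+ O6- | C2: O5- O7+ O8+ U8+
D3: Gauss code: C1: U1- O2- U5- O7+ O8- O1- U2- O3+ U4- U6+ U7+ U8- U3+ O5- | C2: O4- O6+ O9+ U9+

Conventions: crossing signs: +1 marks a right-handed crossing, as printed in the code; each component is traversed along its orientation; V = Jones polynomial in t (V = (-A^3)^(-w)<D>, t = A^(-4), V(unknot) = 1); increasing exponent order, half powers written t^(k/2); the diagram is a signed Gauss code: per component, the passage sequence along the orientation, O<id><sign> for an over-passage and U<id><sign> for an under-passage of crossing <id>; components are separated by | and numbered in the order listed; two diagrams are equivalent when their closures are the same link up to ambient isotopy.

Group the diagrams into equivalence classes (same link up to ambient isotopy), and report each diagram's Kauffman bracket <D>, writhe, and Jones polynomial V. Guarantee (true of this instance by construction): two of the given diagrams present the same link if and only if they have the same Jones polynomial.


grouping into links: {D1} | {D2, D3}
V(D1) = -t^(-5/2) - t^(-1/2)  (w -1, c 11, <D> = A^-1 + A^7)
V(D2) = t^(-9/2) - t^(-5/2) - t^(-3/2) - t^(-1/2)  [11 crossings, <D> = A^-1 + A^3 + A^7 - A^15, w = -1]
V(D3) = t^(-9/2) - t^(-5/2) - t^(-3/2) - t^(-1/2)  [9 crossings, <D> = A^-1 + A^3 + A^7 - A^15, w = -1]
why: comparing 3 Jones polynomials yields 2 groups


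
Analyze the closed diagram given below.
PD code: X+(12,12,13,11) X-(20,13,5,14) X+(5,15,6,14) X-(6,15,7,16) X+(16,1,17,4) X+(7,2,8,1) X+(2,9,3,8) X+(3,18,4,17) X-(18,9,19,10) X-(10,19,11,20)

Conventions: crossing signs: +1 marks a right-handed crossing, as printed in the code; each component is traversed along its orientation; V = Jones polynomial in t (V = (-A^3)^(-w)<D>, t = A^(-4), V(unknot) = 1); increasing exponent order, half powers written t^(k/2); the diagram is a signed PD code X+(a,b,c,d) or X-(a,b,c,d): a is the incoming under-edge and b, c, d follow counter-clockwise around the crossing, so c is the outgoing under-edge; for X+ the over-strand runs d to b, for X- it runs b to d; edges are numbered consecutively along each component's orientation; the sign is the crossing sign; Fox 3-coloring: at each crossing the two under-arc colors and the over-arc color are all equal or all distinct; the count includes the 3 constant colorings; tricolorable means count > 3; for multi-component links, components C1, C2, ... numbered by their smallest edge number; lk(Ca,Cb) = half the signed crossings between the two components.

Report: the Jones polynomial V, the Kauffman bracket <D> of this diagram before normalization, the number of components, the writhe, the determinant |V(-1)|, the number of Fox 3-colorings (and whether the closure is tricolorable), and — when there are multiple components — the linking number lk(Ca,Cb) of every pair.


V = t^(-3/2) - t^(-1/2) - t^(3/2) - t^(7/2)
<D> = -A^-8 - 1 - A^8 + A^12 (w = +2)
2 components over 10 crossings, w = +2
lk(C1,C2): +2
3 Fox colorings among 3^10, |V(-1)| = 4: not tricolorable
why: det 4 = |V(-1)|; not divisible by 3, so not tricolorable


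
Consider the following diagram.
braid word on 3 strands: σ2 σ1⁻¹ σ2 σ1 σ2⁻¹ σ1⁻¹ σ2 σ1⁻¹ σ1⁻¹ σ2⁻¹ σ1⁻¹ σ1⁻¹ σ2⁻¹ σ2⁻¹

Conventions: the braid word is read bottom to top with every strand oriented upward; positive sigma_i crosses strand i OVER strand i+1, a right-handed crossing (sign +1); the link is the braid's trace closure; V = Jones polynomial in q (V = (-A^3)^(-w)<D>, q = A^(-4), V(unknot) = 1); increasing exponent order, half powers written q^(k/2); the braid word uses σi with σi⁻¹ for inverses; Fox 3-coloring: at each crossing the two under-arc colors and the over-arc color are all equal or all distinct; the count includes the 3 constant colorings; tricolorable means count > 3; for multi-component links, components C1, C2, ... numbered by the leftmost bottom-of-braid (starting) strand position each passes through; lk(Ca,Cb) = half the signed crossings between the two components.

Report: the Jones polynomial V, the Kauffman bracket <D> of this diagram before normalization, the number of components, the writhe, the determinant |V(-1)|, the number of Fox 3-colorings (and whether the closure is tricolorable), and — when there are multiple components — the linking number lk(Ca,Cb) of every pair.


V(q) = q^-8 - q^-7 + 2q^-6 - q^-5 + 2q^-4 + q^-2
bracket: A^-10 + 2A^-2 - A^2 + 2A^6 - A^10 + A^14, w = -6
3 components, writhe -6, over 14 crossings
lk(C1,C2) = -1
linking number lk(C1,C3) = -2
lk(C2,C3): 0
det 8, colorings 3 of 3^14 — not tricolorable
observation: |V(-1)| = 8: so not tricolorable, since 3 does not divide 8


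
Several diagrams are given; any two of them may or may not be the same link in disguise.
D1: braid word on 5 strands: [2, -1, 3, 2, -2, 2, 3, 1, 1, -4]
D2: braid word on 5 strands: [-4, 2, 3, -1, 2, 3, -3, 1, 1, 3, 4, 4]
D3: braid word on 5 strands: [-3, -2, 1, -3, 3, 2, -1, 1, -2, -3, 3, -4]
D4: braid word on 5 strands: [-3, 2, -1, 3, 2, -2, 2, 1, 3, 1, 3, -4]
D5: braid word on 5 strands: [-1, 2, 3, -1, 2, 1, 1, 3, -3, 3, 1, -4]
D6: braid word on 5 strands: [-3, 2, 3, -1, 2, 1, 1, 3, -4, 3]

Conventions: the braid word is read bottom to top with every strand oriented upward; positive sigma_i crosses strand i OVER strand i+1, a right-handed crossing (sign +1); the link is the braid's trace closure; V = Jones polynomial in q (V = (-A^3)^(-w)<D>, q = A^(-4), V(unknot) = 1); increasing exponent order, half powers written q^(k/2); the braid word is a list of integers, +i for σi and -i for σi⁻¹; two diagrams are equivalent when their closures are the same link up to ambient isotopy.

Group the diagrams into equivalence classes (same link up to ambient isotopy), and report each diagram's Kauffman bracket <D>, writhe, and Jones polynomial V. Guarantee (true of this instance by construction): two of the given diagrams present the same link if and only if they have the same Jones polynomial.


equivalence classes: {D1, D2, D4, D5, D6} | {D3}
D1 (bracket -A^-12 + A^-8 - A^-4 + 2 - A^4 + A^8; 10 crossings at w = +4): V = q - q^2 + 2q^3 - q^4 + q^5 - q^6
V(D2) = q - q^2 + 2q^3 - q^4 + q^5 - q^6  [12 crossings, <D> = -A^-6 + A^-2 - A^2 + 2A^6 - A^10 + A^14, w = +6]
V(D3) = 1  (w -2, c 12, <D> = A^-6)
V(D4) = q - q^2 + 2q^3 - q^4 + q^5 - q^6  (w +4, c 12, <D> = -A^-12 + A^-8 - A^-4 + 2 - A^4 + A^8)
V(D5) = q - q^2 + 2q^3 - q^4 + q^5 - q^6  [12 crossings, <D> = -A^-12 + A^-8 - A^-4 + 2 - A^4 + A^8, w = +4]
D6 (bracket -A^-12 + A^-8 - A^-4 + 2 - A^4 + A^8; 10 crossings at w = +4): V = q - q^2 + 2q^3 - q^4 + q^5 - q^6
key observation: V(q) takes 2 values over 6 diagrams, fixing the grouping


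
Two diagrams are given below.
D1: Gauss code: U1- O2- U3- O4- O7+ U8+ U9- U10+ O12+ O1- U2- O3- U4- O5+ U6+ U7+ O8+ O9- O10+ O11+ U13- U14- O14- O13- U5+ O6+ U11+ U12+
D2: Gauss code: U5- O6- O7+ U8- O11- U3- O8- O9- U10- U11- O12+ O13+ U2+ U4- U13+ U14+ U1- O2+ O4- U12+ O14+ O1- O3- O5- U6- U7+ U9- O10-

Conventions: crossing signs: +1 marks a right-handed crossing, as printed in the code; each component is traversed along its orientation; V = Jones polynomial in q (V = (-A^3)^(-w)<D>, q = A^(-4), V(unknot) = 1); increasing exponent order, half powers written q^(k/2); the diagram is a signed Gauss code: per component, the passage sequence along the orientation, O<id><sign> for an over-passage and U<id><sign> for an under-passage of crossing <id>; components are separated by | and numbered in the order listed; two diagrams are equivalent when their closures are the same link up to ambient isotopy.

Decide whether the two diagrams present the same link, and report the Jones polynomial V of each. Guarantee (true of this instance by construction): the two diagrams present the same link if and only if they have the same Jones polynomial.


same link: no
V(D1) = -q^-1 + 2 - q + 2q^2 - q^3 + q^4 - q^5  [14 crossings, <D> = -A^-20 + A^-16 - A^-12 + 2A^-8 - A^-4 + 2 - A^4, w = 0]
V(D2) = -q^-7 + q^-6 - q^-5 + q^-4 + q^-2  (w -4, c 14, <D> = A^-4 + A^4 - A^8 + A^12 - A^16)
note: comparing 2 Jones polynomials yields 2 groups


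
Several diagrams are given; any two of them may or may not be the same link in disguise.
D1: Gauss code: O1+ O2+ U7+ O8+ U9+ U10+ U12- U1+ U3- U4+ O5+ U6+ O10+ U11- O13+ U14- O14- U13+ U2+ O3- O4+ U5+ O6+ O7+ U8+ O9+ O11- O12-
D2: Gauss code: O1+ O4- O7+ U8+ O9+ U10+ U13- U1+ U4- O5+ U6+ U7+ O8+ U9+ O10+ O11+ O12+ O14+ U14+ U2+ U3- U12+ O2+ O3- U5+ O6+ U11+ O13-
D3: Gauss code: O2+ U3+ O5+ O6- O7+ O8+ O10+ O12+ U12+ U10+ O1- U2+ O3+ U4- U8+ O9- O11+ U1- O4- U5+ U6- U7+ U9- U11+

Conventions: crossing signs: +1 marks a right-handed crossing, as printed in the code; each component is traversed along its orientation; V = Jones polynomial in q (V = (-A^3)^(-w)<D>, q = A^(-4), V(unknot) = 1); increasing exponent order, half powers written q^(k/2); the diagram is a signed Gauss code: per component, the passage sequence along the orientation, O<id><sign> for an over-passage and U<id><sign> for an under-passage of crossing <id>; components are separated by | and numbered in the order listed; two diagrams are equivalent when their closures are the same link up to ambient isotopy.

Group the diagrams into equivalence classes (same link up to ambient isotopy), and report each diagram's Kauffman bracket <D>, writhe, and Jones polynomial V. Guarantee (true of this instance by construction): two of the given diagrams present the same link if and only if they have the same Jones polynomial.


classes: {D1} | {D2} | {D3}
V(D1) = q^2 + 2q^4 - 2q^5 + q^6 - 2q^7 + q^8  [14 crossings, <D> = A^-14 - 2A^-10 + A^-6 - 2A^-2 + 2A^2 + A^10, w = +6]
V(D2) = q^2 - q^3 + 3q^4 - 3q^5 + 3q^6 - 3q^7 + 2q^8 - q^9  (w +8, c 14, <D> = -A^-12 + 2A^-8 - 3A^-4 + 3 - 3A^4 + 3A^8 - A^12 + A^16)
V(D3) = q + q^3 - q^4  (w +4, c 12, <D> = -A^-4 + 1 + A^8)
insight: 3 classes among 3 diagrams; unequal V(q) rules out equality


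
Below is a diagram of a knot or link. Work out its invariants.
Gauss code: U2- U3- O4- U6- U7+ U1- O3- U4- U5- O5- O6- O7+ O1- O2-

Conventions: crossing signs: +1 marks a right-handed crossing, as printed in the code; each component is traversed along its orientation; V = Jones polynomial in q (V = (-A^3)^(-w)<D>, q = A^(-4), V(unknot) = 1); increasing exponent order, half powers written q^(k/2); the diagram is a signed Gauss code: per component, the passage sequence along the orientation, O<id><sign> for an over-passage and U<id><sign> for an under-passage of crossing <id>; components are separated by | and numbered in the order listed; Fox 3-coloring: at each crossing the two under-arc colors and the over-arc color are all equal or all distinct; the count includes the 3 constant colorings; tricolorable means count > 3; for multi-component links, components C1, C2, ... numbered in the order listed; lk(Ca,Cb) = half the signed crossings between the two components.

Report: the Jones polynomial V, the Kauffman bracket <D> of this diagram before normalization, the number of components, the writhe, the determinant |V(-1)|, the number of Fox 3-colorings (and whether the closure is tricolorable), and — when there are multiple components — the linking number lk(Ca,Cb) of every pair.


V(q) = -q^-4 + q^-3 + q^-1
bracket: -A^-11 - A^-3 + A, w = -5
1 component, writhe -5, over 7 crossings
det 3, colorings 9 of 3^7 — tricolorable
observation: w = -5 (over 7 crossings) is diagram-only; (-A^3)^(5) removes it from V


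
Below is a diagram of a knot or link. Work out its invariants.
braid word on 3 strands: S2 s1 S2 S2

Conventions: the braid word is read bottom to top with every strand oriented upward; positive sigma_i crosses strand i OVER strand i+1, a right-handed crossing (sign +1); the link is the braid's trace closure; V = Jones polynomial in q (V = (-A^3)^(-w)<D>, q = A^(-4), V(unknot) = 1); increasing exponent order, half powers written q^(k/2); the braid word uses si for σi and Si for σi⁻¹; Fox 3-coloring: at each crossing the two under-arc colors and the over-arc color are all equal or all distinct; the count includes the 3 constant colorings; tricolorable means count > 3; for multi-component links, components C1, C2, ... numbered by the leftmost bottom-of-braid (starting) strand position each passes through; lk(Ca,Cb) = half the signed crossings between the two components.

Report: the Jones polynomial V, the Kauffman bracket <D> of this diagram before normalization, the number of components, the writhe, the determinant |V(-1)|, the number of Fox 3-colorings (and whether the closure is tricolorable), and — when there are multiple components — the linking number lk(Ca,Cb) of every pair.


V = -q^-4 + q^-3 + q^-1
<D> = A^-2 + A^6 - A^10 (w = -2)
1 component over 4 crossings, w = -2
9 Fox colorings among 3^4, |V(-1)| = 3: tricolorable
why: |V(-1)| = 3: so tricolorable, since 3 divides 3


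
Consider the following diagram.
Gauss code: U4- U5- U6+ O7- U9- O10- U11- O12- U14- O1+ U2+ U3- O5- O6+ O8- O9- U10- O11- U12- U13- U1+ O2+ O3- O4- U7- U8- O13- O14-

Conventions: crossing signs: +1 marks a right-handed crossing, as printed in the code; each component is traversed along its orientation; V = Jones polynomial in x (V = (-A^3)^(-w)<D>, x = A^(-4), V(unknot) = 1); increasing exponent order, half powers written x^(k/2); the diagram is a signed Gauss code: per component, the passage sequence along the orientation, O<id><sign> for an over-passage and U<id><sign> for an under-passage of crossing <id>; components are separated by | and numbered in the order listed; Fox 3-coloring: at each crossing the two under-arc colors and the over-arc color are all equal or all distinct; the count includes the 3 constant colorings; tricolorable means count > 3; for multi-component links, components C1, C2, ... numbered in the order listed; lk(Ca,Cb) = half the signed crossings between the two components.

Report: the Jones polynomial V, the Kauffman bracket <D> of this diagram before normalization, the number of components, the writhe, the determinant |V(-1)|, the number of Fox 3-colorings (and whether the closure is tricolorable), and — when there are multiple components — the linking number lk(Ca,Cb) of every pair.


V = -x^-8 + x^-5 + x^-3
<D> = A^-12 + A^-4 - A^8 (w = -8)
1 component over 14 crossings, w = -8
9 Fox colorings among 3^14, |V(-1)| = 3: tricolorable
why: w = -8 shifts under R1 moves; the (-A^3)^(8) factor cancels that in V


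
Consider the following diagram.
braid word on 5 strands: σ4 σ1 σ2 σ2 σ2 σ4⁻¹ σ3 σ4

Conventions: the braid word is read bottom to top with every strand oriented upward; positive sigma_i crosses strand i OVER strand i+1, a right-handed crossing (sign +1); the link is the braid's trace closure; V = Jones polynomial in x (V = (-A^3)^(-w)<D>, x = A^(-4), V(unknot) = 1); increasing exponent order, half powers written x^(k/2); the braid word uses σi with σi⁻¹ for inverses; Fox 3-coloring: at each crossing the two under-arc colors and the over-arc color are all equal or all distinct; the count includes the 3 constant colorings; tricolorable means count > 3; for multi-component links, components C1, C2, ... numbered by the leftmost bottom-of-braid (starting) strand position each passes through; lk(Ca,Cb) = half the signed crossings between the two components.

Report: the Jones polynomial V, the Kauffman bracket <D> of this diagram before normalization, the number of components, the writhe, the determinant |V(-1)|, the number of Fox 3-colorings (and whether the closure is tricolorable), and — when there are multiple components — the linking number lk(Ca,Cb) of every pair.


Jones polynomial: V(x) = x + x^3 - x^4
<D> = -A^2 + A^6 + A^14; writhe +6
components 1, writhe +6 (8 crossings)
3-colorings: 9 of 3^8, det 3 — tricolorable
note: w = +6 (over 8 crossings) is diagram-only; (-A^3)^(-6) removes it from V


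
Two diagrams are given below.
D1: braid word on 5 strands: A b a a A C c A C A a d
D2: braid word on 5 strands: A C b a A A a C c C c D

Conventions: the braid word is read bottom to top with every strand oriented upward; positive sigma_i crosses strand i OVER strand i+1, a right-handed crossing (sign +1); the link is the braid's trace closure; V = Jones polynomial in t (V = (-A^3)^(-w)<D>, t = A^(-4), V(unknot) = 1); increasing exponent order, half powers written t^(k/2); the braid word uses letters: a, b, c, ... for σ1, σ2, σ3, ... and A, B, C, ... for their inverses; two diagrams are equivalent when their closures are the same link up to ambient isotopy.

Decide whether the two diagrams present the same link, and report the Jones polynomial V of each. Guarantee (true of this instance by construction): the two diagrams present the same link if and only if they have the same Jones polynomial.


equivalent: yes
V(D1) = 1  (w 0, c 12, <D> = 1)
V(D2) = 1  [12 crossings, <D> = A^-6, w = -2]
key observation: D2 (12 crossings) and D1 (12) are Markov-related braid presentations


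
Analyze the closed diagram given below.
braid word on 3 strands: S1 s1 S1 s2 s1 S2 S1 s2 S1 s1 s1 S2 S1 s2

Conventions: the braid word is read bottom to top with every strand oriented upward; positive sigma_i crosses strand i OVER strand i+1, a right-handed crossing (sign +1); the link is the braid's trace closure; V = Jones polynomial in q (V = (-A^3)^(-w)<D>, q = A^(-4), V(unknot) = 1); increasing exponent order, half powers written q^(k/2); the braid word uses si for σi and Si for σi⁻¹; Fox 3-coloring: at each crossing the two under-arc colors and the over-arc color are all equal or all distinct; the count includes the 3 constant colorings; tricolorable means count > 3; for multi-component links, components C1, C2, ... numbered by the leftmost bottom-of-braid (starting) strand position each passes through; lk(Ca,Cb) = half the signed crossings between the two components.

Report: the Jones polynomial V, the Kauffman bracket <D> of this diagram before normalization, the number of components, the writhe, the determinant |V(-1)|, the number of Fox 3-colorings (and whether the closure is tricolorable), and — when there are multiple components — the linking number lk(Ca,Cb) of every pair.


V(q) = -q^-3 + 2q^-2 - 2q^-1 + 3 - 2q + 2q^2 - q^3
bracket: -A^-12 + 2A^-8 - 2A^-4 + 3 - 2A^4 + 2A^8 - A^12, w = 0
1 component, writhe 0, over 14 crossings
det 13, colorings 3 of 3^14 — not tricolorable
observation: w = 0 shifts under R1 moves; the (-A^3)^(0) factor cancels that in V


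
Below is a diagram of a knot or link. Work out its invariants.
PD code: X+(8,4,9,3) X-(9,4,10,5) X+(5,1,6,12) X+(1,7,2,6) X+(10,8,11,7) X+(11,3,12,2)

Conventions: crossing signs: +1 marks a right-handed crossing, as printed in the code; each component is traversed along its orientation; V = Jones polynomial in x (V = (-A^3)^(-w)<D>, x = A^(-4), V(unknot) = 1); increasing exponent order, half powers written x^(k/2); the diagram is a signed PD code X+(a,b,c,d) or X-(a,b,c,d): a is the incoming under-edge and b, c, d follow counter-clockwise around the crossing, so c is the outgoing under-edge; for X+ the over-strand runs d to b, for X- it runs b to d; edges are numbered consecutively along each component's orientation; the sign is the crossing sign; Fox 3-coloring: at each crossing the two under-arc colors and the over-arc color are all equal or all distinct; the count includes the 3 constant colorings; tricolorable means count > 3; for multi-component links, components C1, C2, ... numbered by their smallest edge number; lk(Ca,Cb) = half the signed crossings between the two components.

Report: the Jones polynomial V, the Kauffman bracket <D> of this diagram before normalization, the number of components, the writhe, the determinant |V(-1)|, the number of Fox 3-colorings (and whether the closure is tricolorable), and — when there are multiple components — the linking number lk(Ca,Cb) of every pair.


Jones polynomial: V(x) = x + x^3 - x^4
<D> = -A^-4 + 1 + A^8; writhe +4
components 1, writhe +4 (6 crossings)
3-colorings: 9 of 3^6, det 3 — tricolorable
note: w = +4 (over 6 crossings) is diagram-only; (-A^3)^(-4) removes it from V


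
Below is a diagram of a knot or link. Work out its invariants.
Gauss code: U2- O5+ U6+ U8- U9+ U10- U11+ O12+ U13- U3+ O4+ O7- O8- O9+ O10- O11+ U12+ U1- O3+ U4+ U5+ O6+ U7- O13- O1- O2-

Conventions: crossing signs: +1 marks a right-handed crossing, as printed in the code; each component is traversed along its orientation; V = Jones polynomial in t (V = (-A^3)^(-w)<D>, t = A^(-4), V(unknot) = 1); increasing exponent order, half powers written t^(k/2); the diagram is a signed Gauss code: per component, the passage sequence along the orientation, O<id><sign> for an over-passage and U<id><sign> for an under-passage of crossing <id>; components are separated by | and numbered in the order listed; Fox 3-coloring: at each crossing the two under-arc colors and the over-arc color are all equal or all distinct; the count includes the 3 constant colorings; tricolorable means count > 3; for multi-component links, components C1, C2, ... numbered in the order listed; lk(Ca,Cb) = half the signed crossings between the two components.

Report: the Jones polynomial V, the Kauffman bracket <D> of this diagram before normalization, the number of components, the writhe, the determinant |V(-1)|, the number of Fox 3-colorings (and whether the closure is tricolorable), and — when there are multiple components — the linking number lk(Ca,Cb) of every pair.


V(t) = t^-1 - 1 + 2t - 2t^2 + 2t^3 - 2t^4 + t^5
bracket: -A^-17 + 2A^-13 - 2A^-9 + 2A^-5 - 2A^-1 + A^3 - A^7, w = +1
1 component, writhe +1, over 13 crossings
det 11, colorings 3 of 3^13 — not tricolorable
observation: w = +1 (over 13 crossings) is diagram-only; (-A^3)^(-1) removes it from V


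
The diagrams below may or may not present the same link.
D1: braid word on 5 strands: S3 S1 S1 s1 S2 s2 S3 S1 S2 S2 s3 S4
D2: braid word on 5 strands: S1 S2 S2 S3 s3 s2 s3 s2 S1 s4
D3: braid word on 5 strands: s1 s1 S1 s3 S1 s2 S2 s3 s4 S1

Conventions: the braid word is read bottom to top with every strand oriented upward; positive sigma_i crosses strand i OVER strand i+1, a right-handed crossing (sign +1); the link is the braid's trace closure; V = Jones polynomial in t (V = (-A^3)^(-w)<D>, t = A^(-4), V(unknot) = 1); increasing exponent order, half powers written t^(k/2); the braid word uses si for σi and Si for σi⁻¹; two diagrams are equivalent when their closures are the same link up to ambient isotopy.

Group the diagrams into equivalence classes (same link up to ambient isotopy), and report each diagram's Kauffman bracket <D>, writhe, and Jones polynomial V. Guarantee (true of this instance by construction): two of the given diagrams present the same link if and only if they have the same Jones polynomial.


equivalence classes: {D1} | {D2} | {D3}
D1 (bracket A^-14 + 2A^-6 + A^2; 12 crossings at w = -6): V = t^-5 + 2t^-3 + t^-1
V(D2) = t^-3 + t^-2 + t^-1 + 1  [10 crossings, <D> = 1 + A^4 + A^8 + A^12, w = 0]
V(D3) = 1 + t + t^2 + t^3  (w +2, c 10, <D> = A^-6 + A^-2 + A^2 + A^6)
observation: comparing 3 Jones polynomials yields 3 groups


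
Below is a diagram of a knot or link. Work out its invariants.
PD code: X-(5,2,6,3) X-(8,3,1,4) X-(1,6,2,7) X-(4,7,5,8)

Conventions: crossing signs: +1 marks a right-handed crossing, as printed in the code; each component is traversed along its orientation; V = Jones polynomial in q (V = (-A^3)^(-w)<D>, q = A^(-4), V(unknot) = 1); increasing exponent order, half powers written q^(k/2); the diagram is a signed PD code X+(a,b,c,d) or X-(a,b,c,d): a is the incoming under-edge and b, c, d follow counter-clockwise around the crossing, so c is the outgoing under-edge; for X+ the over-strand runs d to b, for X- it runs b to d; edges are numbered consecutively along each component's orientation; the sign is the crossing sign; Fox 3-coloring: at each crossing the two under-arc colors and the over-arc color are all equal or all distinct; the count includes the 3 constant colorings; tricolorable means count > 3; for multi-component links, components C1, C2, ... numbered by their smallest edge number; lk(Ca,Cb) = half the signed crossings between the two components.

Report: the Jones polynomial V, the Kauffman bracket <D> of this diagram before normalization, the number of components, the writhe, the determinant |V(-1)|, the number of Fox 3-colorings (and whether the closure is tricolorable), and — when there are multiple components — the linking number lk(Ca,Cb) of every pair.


V(q) = -q^-4 + q^-3 + q^-1
bracket: A^-8 + 1 - A^4, w = -4
1 component, writhe -4, over 4 crossings
det 3, colorings 9 of 3^4 — tricolorable
observation: w = -4 shifts under R1 moves; the (-A^3)^(4) factor cancels that in V


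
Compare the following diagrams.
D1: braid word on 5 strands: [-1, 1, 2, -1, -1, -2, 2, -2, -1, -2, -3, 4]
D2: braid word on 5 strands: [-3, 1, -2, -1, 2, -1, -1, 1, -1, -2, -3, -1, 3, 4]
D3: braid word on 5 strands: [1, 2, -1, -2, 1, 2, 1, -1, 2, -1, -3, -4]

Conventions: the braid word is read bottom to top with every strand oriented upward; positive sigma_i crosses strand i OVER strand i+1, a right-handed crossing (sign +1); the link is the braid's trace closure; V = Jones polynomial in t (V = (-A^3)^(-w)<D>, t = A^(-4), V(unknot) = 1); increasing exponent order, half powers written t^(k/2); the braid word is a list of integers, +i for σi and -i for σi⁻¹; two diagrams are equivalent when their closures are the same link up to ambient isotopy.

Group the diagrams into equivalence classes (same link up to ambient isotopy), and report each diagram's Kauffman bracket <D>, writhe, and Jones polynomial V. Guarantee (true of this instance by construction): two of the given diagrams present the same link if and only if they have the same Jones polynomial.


classes: {D1} | {D2} | {D3}
V(D1) = -t^-4 + t^-3 + t^-1  [12 crossings, <D> = A^-8 + 1 - A^4, w = -4]
V(D2) = -t^-6 + t^-5 - t^-4 + 2t^-3 - t^-2 + t^-1  [14 crossings, <D> = A^-8 - A^-4 + 2 - A^4 + A^8 - A^12, w = -4]
D3 (bracket -A^-16 + A^-12 + A^-4; 12 crossings at w = 0): V = t + t^3 - t^4
note: 3 classes among 3 diagrams; unequal V(t) rules out equality


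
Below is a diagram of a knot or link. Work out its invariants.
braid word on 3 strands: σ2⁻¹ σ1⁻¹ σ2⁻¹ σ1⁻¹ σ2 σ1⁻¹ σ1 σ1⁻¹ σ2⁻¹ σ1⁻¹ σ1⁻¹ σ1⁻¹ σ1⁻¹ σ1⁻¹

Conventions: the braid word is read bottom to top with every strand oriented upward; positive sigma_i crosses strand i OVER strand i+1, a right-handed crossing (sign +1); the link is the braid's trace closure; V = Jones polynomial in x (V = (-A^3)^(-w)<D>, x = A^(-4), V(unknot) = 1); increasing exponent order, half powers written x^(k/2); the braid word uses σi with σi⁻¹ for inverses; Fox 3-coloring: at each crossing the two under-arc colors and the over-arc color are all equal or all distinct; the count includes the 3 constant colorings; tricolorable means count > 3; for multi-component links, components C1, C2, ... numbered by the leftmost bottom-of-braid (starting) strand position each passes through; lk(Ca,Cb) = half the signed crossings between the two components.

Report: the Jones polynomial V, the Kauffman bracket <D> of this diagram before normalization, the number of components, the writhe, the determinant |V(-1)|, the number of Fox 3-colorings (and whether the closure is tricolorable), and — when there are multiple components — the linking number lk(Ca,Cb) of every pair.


V = -x^-10 + x^-6 + x^-4
<D> = A^-14 + A^-6 - A^10 (w = -10)
1 component over 14 crossings, w = -10
3 Fox colorings among 3^14, |V(-1)| = 1: not tricolorable
why: inverse pairs cancel, leaving σ2⁻¹ σ1⁻¹ σ2⁻¹ σ1⁻¹ σ2 σ1⁻¹ σ2⁻¹ σ1⁻¹ σ1⁻¹ σ1⁻¹ σ1⁻¹ σ1⁻¹


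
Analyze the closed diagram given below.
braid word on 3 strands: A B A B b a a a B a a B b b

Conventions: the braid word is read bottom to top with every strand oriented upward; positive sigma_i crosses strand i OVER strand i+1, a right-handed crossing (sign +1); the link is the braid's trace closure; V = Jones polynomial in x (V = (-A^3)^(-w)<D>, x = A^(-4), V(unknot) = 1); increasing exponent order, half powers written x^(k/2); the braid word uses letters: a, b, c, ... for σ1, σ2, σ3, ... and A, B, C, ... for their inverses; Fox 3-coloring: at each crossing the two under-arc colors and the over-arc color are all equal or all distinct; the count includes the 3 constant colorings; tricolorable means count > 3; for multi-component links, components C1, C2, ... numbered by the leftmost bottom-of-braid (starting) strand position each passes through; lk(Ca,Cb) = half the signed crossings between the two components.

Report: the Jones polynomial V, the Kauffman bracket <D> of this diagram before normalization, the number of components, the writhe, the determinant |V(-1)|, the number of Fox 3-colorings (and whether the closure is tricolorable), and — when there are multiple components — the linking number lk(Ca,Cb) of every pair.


Jones polynomial: V(x) = x^-1 - 1 + 2x - 2x^2 + 2x^3 - 2x^4 + x^5
<D> = A^-14 - 2A^-10 + 2A^-6 - 2A^-2 + 2A^2 - A^6 + A^10; writhe +2
components 1, writhe +2 (14 crossings)
3-colorings: 3 of 3^14, det 11 — not tricolorable
note: free reduction leaves σ1⁻¹ σ2⁻¹ σ1 σ1 σ2⁻¹ σ1 σ1 σ2 of the original 14 letters


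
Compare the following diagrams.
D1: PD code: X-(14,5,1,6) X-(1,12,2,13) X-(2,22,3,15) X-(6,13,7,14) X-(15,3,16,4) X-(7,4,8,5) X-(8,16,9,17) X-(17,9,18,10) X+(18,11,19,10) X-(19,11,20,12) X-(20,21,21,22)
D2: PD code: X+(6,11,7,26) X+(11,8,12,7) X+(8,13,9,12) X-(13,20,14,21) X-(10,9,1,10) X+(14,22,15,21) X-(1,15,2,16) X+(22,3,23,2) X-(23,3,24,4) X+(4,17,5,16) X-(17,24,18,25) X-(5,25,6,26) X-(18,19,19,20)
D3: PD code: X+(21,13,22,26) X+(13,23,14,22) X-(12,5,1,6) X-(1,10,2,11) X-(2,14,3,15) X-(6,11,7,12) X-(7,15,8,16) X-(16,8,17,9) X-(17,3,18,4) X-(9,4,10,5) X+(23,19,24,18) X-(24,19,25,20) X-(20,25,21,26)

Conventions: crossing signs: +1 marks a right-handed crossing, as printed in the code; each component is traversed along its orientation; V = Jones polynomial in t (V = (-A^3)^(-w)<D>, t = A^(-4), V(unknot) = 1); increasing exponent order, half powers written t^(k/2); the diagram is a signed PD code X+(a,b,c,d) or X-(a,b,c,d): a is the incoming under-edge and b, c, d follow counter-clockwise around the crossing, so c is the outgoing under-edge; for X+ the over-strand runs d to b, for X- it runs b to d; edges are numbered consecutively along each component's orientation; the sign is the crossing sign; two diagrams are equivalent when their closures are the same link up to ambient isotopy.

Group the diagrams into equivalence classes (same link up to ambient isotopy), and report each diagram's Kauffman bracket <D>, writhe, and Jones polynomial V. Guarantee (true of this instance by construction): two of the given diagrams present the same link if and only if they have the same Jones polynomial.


equivalence classes: {D1, D3} | {D2}
D1 (bracket A^-17 + A^-9 + A^-1 - A^3; 11 crossings at w = -9): V = t^(-15/2) - t^(-13/2) - t^(-9/2) - t^(-5/2)
V(D2) = -t^(1/2) - t^(5/2)  (w -1, c 13, <D> = A^-13 + A^-5)
V(D3) = t^(-15/2) - t^(-13/2) - t^(-9/2) - t^(-5/2)  [13 crossings, <D> = A^-11 + A^-3 + A^5 - A^9, w = -7]
key observation: V(t) takes 2 values over 3 diagrams, fixing the grouping


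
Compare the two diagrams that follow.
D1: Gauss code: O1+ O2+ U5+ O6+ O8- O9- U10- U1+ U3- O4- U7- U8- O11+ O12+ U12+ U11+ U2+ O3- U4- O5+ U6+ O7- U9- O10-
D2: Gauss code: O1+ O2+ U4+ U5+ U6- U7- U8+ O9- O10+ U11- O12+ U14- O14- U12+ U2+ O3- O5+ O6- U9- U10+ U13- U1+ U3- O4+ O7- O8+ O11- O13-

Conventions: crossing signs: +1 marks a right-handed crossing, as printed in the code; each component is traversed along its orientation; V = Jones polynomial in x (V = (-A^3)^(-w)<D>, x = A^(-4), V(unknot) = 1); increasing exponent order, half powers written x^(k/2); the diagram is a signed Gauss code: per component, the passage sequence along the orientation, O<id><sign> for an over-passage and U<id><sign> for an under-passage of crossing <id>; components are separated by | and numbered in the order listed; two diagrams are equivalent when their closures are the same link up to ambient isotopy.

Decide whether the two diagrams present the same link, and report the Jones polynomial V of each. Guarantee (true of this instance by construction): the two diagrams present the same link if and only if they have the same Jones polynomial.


same link: no
V(D1) = -x^-4 + x^-3 + x^-1  [12 crossings, <D> = A^4 + A^12 - A^16, w = 0]
V(D2) = 1  [14 crossings, <D> = 1, w = 0]
insight: V(x) takes 2 values over 2 diagrams, fixing the grouping
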